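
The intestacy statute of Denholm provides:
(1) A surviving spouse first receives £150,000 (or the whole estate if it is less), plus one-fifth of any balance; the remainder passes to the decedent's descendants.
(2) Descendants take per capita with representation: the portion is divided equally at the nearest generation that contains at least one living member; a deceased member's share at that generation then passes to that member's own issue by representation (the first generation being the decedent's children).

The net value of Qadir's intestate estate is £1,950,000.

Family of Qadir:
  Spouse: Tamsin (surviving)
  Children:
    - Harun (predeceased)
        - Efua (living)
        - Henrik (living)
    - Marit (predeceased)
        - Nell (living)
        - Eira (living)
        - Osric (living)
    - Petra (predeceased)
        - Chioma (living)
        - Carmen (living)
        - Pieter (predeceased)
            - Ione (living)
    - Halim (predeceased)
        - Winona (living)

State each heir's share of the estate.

Tamsin first takes £150,000, leaving a balance of £1,800,000. Tamsin then takes one-fifth of the balance (£360,000), for a total of £510,000. The remaining £1,440,000 passes to the descendants.
No child survives, so the initial division is made at the grandchildren's generation.
The descendants' portion (£1,440,000) is divided into 9 shares of £160,000: Efua, Henrik, Nell, Eira, Osric, Chioma, Carmen, and Winona each take £160,000; Pieter's £160,000 share passes to Pieter's issue.
Pieter's share (£160,000) passes entirely to Ione.

Tamsin: £510,000; Efua: £160,000; Henrik: £160,000; Nell: £160,000; Eira: £160,000; Osric: £160,000; Chioma: £160,000; Carmen: £160,000; Ione: £160,000; Winona: £160,000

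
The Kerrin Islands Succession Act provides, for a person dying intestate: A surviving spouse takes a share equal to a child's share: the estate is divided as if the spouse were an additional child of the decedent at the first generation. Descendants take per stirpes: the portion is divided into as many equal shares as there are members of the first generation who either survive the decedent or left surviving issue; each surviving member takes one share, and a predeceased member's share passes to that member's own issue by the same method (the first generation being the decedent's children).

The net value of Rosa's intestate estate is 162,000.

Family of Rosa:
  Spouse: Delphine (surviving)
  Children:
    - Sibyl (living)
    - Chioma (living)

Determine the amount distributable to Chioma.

The spouse counts as an additional share at the children's level, so there are 3 primary shares of 54,000. Delphine takes one such share (54,000).
The children's combined portion (108,000) is divided into 2 shares of 54,000: Sibyl and Chioma each take 54,000.

Chioma receives 54,000.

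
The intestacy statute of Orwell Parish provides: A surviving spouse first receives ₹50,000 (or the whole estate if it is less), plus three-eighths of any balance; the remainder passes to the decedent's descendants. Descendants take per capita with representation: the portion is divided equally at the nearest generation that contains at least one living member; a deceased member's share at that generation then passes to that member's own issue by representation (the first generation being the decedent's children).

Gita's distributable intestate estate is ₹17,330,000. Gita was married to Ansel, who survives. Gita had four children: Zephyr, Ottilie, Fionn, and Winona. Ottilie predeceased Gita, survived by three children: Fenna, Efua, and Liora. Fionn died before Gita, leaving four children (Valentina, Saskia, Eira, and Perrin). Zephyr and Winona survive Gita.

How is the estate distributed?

Ansel first takes ₹50,000, leaving a balance of ₹17,280,000. Ansel then takes three-eighths of the balance (₹6,480,000), for a total of ₹6,530,000. The remaining ₹10,800,000 passes to the descendants.
The descendants' portion (₹10,800,000) is divided into 4 shares of ₹2,700,000: Zephyr and Winona each take ₹2,700,000; Ottilie's ₹2,700,000 share passes to Ottilie's issue; Fionn's ₹2,700,000 share passes to Fionn's issue.
Ottilie's share (₹2,700,000) is divided into 3 shares of ₹900,000: Fenna, Efua, and Liora each take ₹900,000.
Fionn's share (₹2,700,000) is divided into 4 shares of ₹675,000: Valentina, Saskia, Eira, and Perrin each take ₹675,000.

Ansel: ₹6,530,000; Zephyr: ₹2,700,000; Fenna: ₹900,000; Efua: ₹900,000; Liora: ₹900,000; Valentina: ₹675,000; Saskia: ₹675,000; Eira: ₹675,000; Perrin: ₹675,000; Winona: ₹2,700,000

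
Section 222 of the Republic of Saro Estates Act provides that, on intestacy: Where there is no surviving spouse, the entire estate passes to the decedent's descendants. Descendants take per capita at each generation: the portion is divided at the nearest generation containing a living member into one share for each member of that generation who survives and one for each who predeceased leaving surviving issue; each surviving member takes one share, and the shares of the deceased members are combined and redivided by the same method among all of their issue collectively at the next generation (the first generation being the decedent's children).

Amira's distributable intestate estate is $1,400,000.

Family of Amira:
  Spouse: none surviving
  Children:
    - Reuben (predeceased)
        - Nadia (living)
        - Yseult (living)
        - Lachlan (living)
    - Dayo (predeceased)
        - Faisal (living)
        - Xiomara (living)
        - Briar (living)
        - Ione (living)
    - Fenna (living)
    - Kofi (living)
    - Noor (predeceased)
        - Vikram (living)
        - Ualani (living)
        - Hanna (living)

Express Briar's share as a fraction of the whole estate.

Briar receives 3/50 of the estate.

The entire $1,400,000 passes to the descendants.
That amount ($1,400,000) is divided at the children's generation into 5 shares of $280,000. Fenna and Kofi each take $280,000. The 3 shares of the deceased (Reuben, Dayo, and Noor) are combined into a pool of $840,000.
That pool ($840,000) is divided at the grandchildren's generation equally among Nadia, Yseult, Lachlan, Faisal, Xiomara, Briar, Ione, Vikram, Ualani, and Hanna: $84,000 each.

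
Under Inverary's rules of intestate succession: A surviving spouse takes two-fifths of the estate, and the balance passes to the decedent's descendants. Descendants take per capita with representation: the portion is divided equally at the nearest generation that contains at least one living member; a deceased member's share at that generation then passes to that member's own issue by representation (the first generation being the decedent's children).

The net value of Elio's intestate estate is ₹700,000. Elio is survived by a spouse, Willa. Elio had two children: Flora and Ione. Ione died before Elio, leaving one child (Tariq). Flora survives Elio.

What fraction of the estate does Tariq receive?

Willa takes two-fifths of ₹700,000 = ₹280,000. The remaining ₹420,000 passes to the descendants.
The descendants' portion (₹420,000) is divided into 2 shares of ₹210,000: Flora takes ₹210,000; Ione's ₹210,000 share passes to Ione's issue.
Ione's share (₹210,000) passes entirely to Tariq.

Tariq receives 3/10 of the estate.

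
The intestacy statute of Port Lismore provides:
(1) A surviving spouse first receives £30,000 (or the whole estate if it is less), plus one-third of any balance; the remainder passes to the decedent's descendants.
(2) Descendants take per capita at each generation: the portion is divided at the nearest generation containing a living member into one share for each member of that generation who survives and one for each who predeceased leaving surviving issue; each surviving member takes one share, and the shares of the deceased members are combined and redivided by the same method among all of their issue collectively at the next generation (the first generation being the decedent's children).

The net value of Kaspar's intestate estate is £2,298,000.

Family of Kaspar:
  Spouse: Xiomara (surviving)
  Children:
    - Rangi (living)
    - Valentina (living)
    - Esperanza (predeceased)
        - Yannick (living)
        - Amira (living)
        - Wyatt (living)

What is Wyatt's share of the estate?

Wyatt receives £168,000.

Xiomara first takes £30,000, leaving a balance of £2,268,000. Xiomara then takes one-third of the balance (£756,000), for a total of £786,000. The remaining £1,512,000 passes to the descendants.
The descendants' portion (£1,512,000) is divided at the children's generation into 3 shares of £504,000. Rangi and Valentina each take £504,000. The remaining share for the deceased Esperanza (£504,000) is carried to the next generation.
That pool (£504,000) is divided at the grandchildren's generation equally among Yannick, Amira, and Wyatt: £168,000 each.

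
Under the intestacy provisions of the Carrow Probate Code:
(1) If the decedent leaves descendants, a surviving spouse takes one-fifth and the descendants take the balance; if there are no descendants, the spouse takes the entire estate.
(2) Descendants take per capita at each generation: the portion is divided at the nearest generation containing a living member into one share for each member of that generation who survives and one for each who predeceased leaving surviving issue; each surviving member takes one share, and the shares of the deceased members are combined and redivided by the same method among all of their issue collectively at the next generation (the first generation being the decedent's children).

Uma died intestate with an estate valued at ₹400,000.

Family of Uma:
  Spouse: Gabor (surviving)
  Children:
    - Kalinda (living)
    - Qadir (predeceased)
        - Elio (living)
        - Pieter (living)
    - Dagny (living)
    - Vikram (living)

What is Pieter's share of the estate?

Pieter receives ₹40,000.

Gabor takes one-fifth of ₹400,000 = ₹80,000. The remaining ₹320,000 passes to the descendants.
The descendants' portion (₹320,000) is divided at the children's generation into 4 shares of ₹80,000. Kalinda, Dagny, and Vikram each take ₹80,000. The remaining share for the deceased Qadir (₹80,000) is carried to the next generation.
That pool (₹80,000) is divided at the grandchildren's generation equally among Elio and Pieter: ₹40,000 each.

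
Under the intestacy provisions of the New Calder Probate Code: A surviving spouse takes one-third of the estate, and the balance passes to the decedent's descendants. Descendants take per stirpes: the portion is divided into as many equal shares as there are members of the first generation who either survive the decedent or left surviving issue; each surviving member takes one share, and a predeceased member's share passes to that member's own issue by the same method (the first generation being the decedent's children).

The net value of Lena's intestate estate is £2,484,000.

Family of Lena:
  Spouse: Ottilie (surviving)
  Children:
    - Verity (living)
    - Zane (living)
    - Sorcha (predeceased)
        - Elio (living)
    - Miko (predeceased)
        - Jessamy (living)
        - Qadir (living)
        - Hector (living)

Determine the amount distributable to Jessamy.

Ottilie takes one-third of £2,484,000 = £828,000. The remaining £1,656,000 passes to the descendants.
The descendants' portion (£1,656,000) is divided into 4 shares of £414,000: Verity and Zane each take £414,000; Sorcha's £414,000 share passes to Sorcha's issue; Miko's £414,000 share passes to Miko's issue.
Sorcha's share (£414,000) passes entirely to Elio.
Miko's share (£414,000) is divided into 3 shares of £138,000: Jessamy, Qadir, and Hector each take £138,000.

Jessamy receives £138,000.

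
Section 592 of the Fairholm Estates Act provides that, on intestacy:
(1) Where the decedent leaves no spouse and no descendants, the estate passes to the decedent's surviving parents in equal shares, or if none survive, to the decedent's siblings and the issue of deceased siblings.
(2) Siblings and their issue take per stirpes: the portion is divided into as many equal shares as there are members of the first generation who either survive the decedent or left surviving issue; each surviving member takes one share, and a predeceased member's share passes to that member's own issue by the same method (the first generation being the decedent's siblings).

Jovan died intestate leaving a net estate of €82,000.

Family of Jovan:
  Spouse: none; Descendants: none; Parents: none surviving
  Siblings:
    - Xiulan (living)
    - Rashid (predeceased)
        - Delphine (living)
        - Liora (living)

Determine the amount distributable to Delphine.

Delphine receives €20,500.

The entire €82,000 passes to the siblings and their issue.
That amount (€82,000) is divided into 2 shares of €41,000: Xiulan takes €41,000; Rashid's €41,000 share passes to Rashid's issue.
Rashid's share (€41,000) is divided into 2 shares of €20,500: Delphine and Liora each take €20,500.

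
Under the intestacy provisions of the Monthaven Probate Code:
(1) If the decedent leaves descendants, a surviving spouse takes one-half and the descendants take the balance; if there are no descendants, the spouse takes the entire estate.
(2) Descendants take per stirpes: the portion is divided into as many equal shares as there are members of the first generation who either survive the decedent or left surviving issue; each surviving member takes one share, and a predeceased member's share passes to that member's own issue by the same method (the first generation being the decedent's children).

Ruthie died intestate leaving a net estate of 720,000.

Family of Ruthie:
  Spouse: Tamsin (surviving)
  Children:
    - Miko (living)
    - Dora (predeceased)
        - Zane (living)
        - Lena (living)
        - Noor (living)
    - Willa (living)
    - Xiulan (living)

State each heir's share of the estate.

Tamsin: 360,000; Miko: 90,000; Zane: 30,000; Lena: 30,000; Noor: 30,000; Willa: 90,000; Xiulan: 90,000

Tamsin takes one-half of 720,000 = 360,000. The remaining 360,000 passes to the descendants.
The descendants' portion (360,000) is divided into 4 shares of 90,000: Miko, Willa, and Xiulan each take 90,000; Dora's 90,000 share passes to Dora's issue.
Dora's share (90,000) is divided into 3 shares of 30,000: Zane, Lena, and Noor each take 30,000.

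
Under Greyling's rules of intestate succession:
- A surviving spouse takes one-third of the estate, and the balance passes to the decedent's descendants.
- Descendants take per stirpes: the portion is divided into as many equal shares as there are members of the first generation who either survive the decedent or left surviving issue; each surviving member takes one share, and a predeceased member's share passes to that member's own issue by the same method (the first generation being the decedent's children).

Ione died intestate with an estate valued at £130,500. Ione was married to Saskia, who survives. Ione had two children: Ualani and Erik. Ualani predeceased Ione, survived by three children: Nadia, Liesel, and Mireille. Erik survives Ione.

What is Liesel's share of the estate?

Saskia takes one-third of £130,500 = £43,500. The remaining £87,000 passes to the descendants.
The descendants' portion (£87,000) is divided into 2 shares of £43,500: Erik takes £43,500; Ualani's £43,500 share passes to Ualani's issue.
Ualani's share (£43,500) is divided into 3 shares of £14,500: Nadia, Liesel, and Mireille each take £14,500.

Liesel receives £14,500.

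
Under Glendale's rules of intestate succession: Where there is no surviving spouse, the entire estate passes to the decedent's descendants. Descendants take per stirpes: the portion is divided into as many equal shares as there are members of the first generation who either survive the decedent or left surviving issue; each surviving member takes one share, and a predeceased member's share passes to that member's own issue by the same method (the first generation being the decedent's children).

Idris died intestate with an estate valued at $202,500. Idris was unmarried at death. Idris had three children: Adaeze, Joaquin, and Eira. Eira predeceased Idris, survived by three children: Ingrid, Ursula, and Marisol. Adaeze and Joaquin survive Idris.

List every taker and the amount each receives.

Adaeze: $67,500; Joaquin: $67,500; Ingrid: $22,500; Ursula: $22,500; Marisol: $22,500

The entire $202,500 passes to the descendants.
That amount ($202,500) is divided into 3 shares of $67,500: Adaeze and Joaquin each take $67,500; Eira's $67,500 share passes to Eira's issue.
Eira's share ($67,500) is divided into 3 shares of $22,500: Ingrid, Ursula, and Marisol each take $22,500.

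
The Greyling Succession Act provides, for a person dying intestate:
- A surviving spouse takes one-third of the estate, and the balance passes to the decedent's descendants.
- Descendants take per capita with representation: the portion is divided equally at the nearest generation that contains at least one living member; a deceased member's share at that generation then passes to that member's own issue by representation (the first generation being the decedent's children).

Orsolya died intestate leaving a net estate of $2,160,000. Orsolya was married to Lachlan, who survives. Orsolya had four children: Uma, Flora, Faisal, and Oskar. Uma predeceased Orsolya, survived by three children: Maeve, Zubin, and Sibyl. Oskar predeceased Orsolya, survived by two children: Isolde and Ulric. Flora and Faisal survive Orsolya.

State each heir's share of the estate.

Lachlan takes one-third of $2,160,000 = $720,000. The remaining $1,440,000 passes to the descendants.
The descendants' portion ($1,440,000) is divided into 4 shares of $360,000: Flora and Faisal each take $360,000; Uma's $360,000 share passes to Uma's issue; Oskar's $360,000 share passes to Oskar's issue.
Uma's share ($360,000) is divided into 3 shares of $120,000: Maeve, Zubin, and Sibyl each take $120,000.
Oskar's share ($360,000) is divided into 2 shares of $180,000: Isolde and Ulric each take $180,000.

Lachlan: $720,000; Maeve: $120,000; Zubin: $120,000; Sibyl: $120,000; Flora: $360,000; Faisal: $360,000; Isolde: $180,000; Ulric: $180,000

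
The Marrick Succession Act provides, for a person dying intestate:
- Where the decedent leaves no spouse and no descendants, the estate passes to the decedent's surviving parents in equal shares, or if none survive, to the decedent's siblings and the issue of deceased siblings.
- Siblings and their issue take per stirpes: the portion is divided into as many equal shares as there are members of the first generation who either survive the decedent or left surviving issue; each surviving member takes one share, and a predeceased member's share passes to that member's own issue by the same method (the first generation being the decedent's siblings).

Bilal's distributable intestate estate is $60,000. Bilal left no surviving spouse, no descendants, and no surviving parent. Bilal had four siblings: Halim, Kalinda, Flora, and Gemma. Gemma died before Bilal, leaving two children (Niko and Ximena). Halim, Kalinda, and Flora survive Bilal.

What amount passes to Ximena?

Ximena receives $7,500.

The entire $60,000 passes to the siblings and their issue.
That amount ($60,000) is divided into 4 shares of $15,000: Halim, Kalinda, and Flora each take $15,000; Gemma's $15,000 share passes to Gemma's issue.
Gemma's share ($15,000) is divided into 2 shares of $7,500: Niko and Ximena each take $7,500.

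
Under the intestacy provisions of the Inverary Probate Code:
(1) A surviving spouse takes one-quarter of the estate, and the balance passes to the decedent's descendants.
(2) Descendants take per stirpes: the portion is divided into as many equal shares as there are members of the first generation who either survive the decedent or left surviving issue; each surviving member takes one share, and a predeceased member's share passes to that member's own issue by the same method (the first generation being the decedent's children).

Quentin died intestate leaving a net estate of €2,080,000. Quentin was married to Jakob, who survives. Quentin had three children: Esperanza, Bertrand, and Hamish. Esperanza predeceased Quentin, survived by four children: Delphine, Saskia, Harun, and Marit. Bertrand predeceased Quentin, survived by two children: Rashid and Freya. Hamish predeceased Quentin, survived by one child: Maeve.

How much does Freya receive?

Jakob takes one-quarter of €2,080,000 = €520,000. The remaining €1,560,000 passes to the descendants.
The descendants' portion (€1,560,000) is divided into 3 shares of €520,000: Esperanza's €520,000 share passes to Esperanza's issue; Bertrand's €520,000 share passes to Bertrand's issue; Hamish's €520,000 share passes to Hamish's issue.
Esperanza's share (€520,000) is divided into 4 shares of €130,000: Delphine, Saskia, Harun, and Marit each take €130,000.
Bertrand's share (€520,000) is divided into 2 shares of €260,000: Rashid and Freya each take €260,000.
Hamish's share (€520,000) passes entirely to Maeve.

Freya receives €260,000.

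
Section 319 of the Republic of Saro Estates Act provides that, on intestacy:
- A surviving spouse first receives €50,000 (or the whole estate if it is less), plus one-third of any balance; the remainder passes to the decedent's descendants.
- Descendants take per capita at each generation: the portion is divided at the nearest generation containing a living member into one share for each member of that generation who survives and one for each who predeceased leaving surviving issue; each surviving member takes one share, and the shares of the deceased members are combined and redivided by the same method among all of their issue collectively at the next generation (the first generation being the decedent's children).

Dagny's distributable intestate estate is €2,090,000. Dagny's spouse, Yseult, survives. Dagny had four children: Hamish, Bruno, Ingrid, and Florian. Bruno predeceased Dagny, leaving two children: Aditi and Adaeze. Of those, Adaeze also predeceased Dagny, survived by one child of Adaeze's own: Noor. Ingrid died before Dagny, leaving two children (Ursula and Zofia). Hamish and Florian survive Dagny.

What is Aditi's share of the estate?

Yseult first takes €50,000, leaving a balance of €2,040,000. Yseult then takes one-third of the balance (€680,000), for a total of €730,000. The remaining €1,360,000 passes to the descendants.
The descendants' portion (€1,360,000) is divided at the children's generation into 4 shares of €340,000. Hamish and Florian each take €340,000. The 2 shares of the deceased (Bruno and Ingrid) are combined into a pool of €680,000.
That pool (€680,000) is divided at the grandchildren's generation into 4 shares of €170,000. Aditi, Ursula, and Zofia each take €170,000. The remaining share for the deceased Adaeze (€170,000) is carried to the next generation.
That pool (€170,000) passes entirely to Noor, the sole taker at the great-grandchildren's generation.

Aditi receives €170,000.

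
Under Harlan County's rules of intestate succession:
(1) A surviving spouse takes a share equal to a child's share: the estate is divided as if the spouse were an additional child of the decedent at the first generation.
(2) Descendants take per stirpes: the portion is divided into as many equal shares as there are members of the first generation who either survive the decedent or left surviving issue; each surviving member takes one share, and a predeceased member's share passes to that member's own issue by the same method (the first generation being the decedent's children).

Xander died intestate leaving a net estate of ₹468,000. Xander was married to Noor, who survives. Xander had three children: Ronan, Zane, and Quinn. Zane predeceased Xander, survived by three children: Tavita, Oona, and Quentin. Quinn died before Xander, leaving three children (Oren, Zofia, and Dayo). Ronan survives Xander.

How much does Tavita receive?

The spouse counts as an additional share at the children's level, so there are 4 primary shares of ₹117,000. Noor takes one such share (₹117,000).
The children's combined portion (₹351,000) is divided into 3 shares of ₹117,000: Ronan takes ₹117,000; Zane's ₹117,000 share passes to Zane's issue; Quinn's ₹117,000 share passes to Quinn's issue.
Zane's share (₹117,000) is divided into 3 shares of ₹39,000: Tavita, Oona, and Quentin each take ₹39,000.
Quinn's share (₹117,000) is divided into 3 shares of ₹39,000: Oren, Zofia, and Dayo each take ₹39,000.

Tavita receives ₹39,000.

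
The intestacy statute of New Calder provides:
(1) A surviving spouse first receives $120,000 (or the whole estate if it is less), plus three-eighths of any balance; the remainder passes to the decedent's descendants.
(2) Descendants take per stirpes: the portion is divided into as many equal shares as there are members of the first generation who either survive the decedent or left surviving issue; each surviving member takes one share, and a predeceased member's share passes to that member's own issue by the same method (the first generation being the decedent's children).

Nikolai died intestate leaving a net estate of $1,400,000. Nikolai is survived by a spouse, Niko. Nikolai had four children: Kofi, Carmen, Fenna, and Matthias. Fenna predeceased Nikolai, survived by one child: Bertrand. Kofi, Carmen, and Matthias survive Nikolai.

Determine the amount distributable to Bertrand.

Bertrand receives $200,000.

Niko first takes $120,000, leaving a balance of $1,280,000. Niko then takes three-eighths of the balance ($480,000), for a total of $600,000. The remaining $800,000 passes to the descendants.
The descendants' portion ($800,000) is divided into 4 shares of $200,000: Kofi, Carmen, and Matthias each take $200,000; Fenna's $200,000 share passes to Fenna's issue.
Fenna's share ($200,000) passes entirely to Bertrand.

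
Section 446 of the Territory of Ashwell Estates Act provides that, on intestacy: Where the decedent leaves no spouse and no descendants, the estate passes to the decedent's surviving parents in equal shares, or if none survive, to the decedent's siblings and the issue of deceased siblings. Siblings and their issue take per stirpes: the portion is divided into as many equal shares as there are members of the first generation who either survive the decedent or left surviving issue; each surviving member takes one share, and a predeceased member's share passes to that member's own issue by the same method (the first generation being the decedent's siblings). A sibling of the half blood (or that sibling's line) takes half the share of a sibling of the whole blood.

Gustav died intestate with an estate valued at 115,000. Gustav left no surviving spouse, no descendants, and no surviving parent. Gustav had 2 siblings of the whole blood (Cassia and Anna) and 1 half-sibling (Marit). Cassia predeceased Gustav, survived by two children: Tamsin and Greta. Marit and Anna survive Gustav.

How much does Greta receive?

The entire 115,000 passes to the siblings and their issue.
Counting each half-blood sibling's line as half a unit, there are 5/2 units in 115,000, so one unit is 46,000. Whole-blood lines (Cassia and Anna) take 46,000 each; half-blood lines (Marit) take 23,000 each.
Cassia's share (46,000) is divided into 2 shares of 23,000: Tamsin and Greta each take 23,000.

Greta receives 23,000.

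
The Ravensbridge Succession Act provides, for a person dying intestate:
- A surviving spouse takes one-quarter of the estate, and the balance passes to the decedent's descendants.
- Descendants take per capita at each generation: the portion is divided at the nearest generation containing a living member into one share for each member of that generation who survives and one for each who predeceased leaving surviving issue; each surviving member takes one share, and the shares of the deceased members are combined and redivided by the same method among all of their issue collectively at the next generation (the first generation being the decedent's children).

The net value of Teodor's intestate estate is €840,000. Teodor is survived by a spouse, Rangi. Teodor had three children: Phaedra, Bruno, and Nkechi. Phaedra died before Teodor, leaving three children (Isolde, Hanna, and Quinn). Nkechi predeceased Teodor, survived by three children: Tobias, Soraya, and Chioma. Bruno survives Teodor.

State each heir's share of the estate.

Rangi takes one-quarter of €840,000 = €210,000. The remaining €630,000 passes to the descendants.
The descendants' portion (€630,000) is divided at the children's generation into 3 shares of €210,000. Bruno takes €210,000. The 2 shares of the deceased (Phaedra and Nkechi) are combined into a pool of €420,000.
That pool (€420,000) is divided at the grandchildren's generation equally among Isolde, Hanna, Quinn, Tobias, Soraya, and Chioma: €70,000 each.

Rangi: €210,000; Isolde: €70,000; Hanna: €70,000; Quinn: €70,000; Bruno: €210,000; Tobias: €70,000; Soraya: €70,000; Chioma: €70,000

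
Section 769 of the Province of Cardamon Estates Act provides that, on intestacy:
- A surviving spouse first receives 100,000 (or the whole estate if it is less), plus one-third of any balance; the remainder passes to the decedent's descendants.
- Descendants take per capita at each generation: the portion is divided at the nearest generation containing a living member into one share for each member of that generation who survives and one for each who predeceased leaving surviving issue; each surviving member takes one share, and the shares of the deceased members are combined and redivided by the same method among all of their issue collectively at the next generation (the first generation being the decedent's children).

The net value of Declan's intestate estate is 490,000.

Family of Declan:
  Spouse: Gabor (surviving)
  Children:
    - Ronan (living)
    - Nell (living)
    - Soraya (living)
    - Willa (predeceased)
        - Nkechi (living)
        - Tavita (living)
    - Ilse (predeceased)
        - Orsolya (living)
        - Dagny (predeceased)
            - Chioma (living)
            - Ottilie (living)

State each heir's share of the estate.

Gabor first takes 100,000, leaving a balance of 390,000. Gabor then takes one-third of the balance (130,000), for a total of 230,000. The remaining 260,000 passes to the descendants.
The descendants' portion (260,000) is divided at the children's generation into 5 shares of 52,000. Ronan, Nell, and Soraya each take 52,000. The 2 shares of the deceased (Willa and Ilse) are combined into a pool of 104,000.
That pool (104,000) is divided at the grandchildren's generation into 4 shares of 26,000. Nkechi, Tavita, and Orsolya each take 26,000. The remaining share for the deceased Dagny (26,000) is carried to the next generation.
That pool (26,000) is divided at the great-grandchildren's generation equally among Chioma and Ottilie: 13,000 each.

Gabor: 230,000; Ronan: 52,000; Nell: 52,000; Soraya: 52,000; Nkechi: 26,000; Tavita: 26,000; Orsolya: 26,000; Chioma: 13,000; Ottilie: 13,000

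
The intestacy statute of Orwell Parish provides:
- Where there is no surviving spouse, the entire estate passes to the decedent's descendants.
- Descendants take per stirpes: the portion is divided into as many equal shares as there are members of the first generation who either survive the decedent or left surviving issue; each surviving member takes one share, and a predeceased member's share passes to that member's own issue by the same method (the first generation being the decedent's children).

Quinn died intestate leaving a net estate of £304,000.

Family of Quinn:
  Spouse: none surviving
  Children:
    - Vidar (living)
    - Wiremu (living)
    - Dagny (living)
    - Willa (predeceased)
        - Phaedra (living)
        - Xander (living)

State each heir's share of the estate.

Vidar: £76,000; Wiremu: £76,000; Dagny: £76,000; Phaedra: £38,000; Xander: £38,000

The entire £304,000 passes to the descendants.
That amount (£304,000) is divided into 4 shares of £76,000: Vidar, Wiremu, and Dagny each take £76,000; Willa's £76,000 share passes to Willa's issue.
Willa's share (£76,000) is divided into 2 shares of £38,000: Phaedra and Xander each take £38,000.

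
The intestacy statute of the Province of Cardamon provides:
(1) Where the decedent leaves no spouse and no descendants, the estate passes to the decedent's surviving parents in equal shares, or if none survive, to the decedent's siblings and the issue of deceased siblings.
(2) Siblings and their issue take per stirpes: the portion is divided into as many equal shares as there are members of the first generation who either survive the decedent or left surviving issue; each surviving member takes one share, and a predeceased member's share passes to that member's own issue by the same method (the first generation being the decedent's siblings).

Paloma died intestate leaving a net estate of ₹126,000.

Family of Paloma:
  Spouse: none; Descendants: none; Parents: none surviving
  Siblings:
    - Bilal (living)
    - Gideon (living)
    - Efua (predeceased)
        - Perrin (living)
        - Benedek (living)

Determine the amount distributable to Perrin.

Perrin receives ₹21,000.

The entire ₹126,000 passes to the siblings and their issue.
That amount (₹126,000) is divided into 3 shares of ₹42,000: Bilal and Gideon each take ₹42,000; Efua's ₹42,000 share passes to Efua's issue.
Efua's share (₹42,000) is divided into 2 shares of ₹21,000: Perrin and Benedek each take ₹21,000.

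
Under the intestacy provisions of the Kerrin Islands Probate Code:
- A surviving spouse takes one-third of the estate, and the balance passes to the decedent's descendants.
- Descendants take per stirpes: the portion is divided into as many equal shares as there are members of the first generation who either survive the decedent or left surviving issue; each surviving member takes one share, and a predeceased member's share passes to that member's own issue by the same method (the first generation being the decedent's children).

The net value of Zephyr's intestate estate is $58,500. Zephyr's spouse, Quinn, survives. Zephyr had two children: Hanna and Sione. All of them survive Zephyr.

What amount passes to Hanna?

Quinn takes one-third of $58,500 = $19,500. The remaining $39,000 passes to the descendants.
The descendants' portion ($39,000) is divided into 2 shares of $19,500: Hanna and Sione each take $19,500.

Hanna receives $19,500.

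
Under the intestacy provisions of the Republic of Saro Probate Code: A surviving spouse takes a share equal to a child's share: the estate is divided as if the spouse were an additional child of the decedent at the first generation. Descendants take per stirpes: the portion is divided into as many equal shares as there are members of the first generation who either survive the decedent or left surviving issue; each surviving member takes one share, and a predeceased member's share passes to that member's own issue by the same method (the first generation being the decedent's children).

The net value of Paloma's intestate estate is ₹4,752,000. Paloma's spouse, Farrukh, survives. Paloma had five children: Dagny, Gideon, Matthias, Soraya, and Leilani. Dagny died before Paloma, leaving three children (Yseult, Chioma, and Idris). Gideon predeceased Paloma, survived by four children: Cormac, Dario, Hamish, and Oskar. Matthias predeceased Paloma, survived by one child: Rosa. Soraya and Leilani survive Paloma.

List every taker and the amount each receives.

Farrukh: ₹792,000; Yseult: ₹264,000; Chioma: ₹264,000; Idris: ₹264,000; Cormac: ₹198,000; Dario: ₹198,000; Hamish: ₹198,000; Oskar: ₹198,000; Rosa: ₹792,000; Soraya: ₹792,000; Leilani: ₹792,000

The spouse counts as an additional share at the children's level, so there are 6 primary shares of ₹792,000. Farrukh takes one such share (₹792,000).
The children's combined portion (₹3,960,000) is divided into 5 shares of ₹792,000: Soraya and Leilani each take ₹792,000; Dagny's ₹792,000 share passes to Dagny's issue; Gideon's ₹792,000 share passes to Gideon's issue; Matthias's ₹792,000 share passes to Matthias's issue.
Dagny's share (₹792,000) is divided into 3 shares of ₹264,000: Yseult, Chioma, and Idris each take ₹264,000.
Gideon's share (₹792,000) is divided into 4 shares of ₹198,000: Cormac, Dario, Hamish, and Oskar each take ₹198,000.
Matthias's share (₹792,000) passes entirely to Rosa.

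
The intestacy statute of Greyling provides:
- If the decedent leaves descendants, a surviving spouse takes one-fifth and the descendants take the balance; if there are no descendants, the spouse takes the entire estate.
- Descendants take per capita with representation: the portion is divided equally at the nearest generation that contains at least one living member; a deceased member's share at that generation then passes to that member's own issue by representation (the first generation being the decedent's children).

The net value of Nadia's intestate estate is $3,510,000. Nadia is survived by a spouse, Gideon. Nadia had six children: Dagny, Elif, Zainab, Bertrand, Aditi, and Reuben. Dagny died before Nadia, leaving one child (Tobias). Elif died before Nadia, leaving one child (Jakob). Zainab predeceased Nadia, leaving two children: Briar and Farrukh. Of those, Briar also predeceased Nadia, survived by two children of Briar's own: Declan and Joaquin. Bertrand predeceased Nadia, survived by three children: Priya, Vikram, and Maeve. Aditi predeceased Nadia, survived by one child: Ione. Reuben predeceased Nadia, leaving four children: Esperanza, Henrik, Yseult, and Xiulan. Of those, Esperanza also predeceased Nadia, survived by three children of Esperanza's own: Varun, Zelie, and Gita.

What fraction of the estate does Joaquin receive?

Joaquin receives 1/30 of the estate.

Gideon takes one-fifth of $3,510,000 = $702,000. The remaining $2,808,000 passes to the descendants.
No child survives, so the initial division is made at the grandchildren's generation.
The descendants' portion ($2,808,000) is divided into 12 shares of $234,000: Tobias, Jakob, Farrukh, Priya, Vikram, Maeve, Ione, Henrik, Yseult, and Xiulan each take $234,000; Briar's $234,000 share passes to Briar's issue; Esperanza's $234,000 share passes to Esperanza's issue.
Briar's share ($234,000) is divided into 2 shares of $117,000: Declan and Joaquin each take $117,000.
Esperanza's share ($234,000) is divided into 3 shares of $78,000: Varun, Zelie, and Gita each take $78,000.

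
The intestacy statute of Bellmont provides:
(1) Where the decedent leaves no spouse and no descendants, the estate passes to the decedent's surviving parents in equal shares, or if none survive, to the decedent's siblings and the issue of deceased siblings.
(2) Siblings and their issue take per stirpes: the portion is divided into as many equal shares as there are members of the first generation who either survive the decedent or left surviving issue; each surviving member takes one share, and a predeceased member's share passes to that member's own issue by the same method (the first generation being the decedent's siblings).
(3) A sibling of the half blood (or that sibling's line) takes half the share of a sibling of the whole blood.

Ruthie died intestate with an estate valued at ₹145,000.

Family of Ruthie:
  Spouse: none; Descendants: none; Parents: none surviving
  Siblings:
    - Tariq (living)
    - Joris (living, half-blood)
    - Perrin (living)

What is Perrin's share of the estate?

The entire ₹145,000 passes to the siblings and their issue.
Counting each half-blood sibling's line as half a unit, there are 5/2 units in ₹145,000, so one unit is ₹58,000. Whole-blood lines (Tariq and Perrin) take ₹58,000 each; half-blood lines (Joris) take ₹29,000 each.

Perrin receives ₹58,000.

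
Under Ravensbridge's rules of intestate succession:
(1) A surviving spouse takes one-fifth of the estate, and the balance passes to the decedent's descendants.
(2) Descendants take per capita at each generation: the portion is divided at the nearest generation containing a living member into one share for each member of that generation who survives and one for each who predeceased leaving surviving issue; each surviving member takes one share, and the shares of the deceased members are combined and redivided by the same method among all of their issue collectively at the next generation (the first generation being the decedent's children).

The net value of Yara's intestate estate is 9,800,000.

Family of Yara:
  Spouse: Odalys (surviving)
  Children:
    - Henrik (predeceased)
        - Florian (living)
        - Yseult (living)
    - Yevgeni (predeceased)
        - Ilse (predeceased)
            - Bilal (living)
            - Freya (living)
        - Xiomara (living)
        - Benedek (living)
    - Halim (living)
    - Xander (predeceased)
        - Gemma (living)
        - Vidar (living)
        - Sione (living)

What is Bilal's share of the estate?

Bilal receives 367,500.

Odalys takes one-fifth of 9,800,000 = 1,960,000. The remaining 7,840,000 passes to the descendants.
The descendants' portion (7,840,000) is divided at the children's generation into 4 shares of 1,960,000. Halim takes 1,960,000. The 3 shares of the deceased (Henrik, Yevgeni, and Xander) are combined into a pool of 5,880,000.
That pool (5,880,000) is divided at the grandchildren's generation into 8 shares of 735,000. Florian, Yseult, Xiomara, Benedek, Gemma, Vidar, and Sione each take 735,000. The remaining share for the deceased Ilse (735,000) is carried to the next generation.
That pool (735,000) is divided at the great-grandchildren's generation equally among Bilal and Freya: 367,500 each.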